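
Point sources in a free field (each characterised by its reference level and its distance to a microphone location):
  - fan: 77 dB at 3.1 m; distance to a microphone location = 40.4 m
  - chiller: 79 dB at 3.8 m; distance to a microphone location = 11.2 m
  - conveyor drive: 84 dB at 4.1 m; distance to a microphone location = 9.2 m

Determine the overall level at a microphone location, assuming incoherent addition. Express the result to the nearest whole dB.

78 dB

Apply inverse-square spreading to bring every level to the receiver, then sum 10^(L/10).
fan: 77 − 20·log₁₀(40.4/3.1) = 77 − 22.30 = 54.70 dB.
chiller: 79 − 20·log₁₀(11.2/3.8) = 79 − 9.39 = 69.61 dB.
conveyor drive: 84 − 20·log₁₀(9.2/4.1) = 84 − 7.02 = 76.98 dB.
Σ 10^(L/10) = 5.933e+07 → L_total = 10·log₁₀(5.933e+07) = 77.73 dB.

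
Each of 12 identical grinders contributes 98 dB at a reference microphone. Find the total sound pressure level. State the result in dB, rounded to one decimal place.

L_total = L₁ + 10·log₁₀ N for N identical incoherent sources.
L_total = 98 + 10·log₁₀(12) = 98 + 10.792 = 108.79 dB.

108.8 dB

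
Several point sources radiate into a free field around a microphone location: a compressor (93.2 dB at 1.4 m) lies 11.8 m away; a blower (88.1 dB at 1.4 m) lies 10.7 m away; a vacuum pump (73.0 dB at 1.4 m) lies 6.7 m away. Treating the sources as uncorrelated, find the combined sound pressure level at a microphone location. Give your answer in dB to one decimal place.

Apply inverse-square spreading to bring every level to the receiver, then sum 10^(L/10).
compressor: 93.2 − 20·log₁₀(11.8/1.4) = 93.2 − 18.52 = 74.68 dB.
blower: 88.1 − 20·log₁₀(10.7/1.4) = 88.1 − 17.67 = 70.43 dB.
vacuum pump: 73.0 − 20·log₁₀(6.7/1.4) = 73.0 − 13.60 = 59.40 dB.
Σ 10^(L/10) = 4.133e+07 → L_total = 10·log₁₀(4.133e+07) = 76.16 dB.

76.2 dB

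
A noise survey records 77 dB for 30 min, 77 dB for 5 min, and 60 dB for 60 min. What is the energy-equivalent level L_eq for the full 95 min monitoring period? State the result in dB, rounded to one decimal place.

72.8 dB

L_eq = 10·log₁₀[(1/T)·Σ tᵢ·10^(Lᵢ/10)] with T = 95 min.
Σ tᵢ·10^(Lᵢ/10) = 30·10^(77/10) + 5·10^(77/10) + 60·10^(60/10) = 1.814e+09.
L_eq = 10·log₁₀(1.814e+09/95) = 72.81 dB.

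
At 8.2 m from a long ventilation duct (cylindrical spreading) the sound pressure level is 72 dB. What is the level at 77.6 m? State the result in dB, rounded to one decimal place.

62.2 dB

Cylindrical spreading from a line source gives a 10·log₁₀(r₂/r₁) drop.
L₂ = 72 − 10·log₁₀(77.6/8.2) = 72 − 9.760 = 62.24 dB.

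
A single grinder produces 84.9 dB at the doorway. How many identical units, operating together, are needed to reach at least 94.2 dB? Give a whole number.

N identical sources give L₁ + 10·log₁₀ N, so require 10·log₁₀ N ≥ 94.2 − 84.9 = 9.3 dB.
N ≥ 10^(9.3/10) = 8.511, so N = 9.

9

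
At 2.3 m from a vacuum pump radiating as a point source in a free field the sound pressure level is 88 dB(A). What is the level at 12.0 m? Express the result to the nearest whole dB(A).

74 dB(A)

Point-source attenuation: ΔL = 20·log₁₀(r₂/r₁) = 20·log₁₀(12.0/2.3) = 14.349 dB.
L₂ = 88 − 20·log₁₀(12.0/2.3) = 88 − 14.349 = 73.65 dB(A).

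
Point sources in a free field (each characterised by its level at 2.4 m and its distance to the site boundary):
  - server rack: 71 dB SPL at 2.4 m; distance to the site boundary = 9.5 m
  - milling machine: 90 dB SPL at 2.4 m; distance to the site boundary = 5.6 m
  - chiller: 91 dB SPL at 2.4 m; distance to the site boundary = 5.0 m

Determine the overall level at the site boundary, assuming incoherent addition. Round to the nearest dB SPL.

Propagate each source to the receiver with L = L_ref − 20·log₁₀(r/r_ref), then add intensities.
server rack: 71 − 20·log₁₀(9.5/2.4) = 71 − 11.95 = 59.05 dB SPL.
milling machine: 90 − 20·log₁₀(5.6/2.4) = 90 − 7.36 = 82.64 dB SPL.
chiller: 91 − 20·log₁₀(5.0/2.4) = 91 − 6.38 = 84.62 dB SPL.
Σ 10^(L/10) = 4.745e+08 → L_total = 10·log₁₀(4.745e+08) = 86.76 dB SPL.

87 dB SPL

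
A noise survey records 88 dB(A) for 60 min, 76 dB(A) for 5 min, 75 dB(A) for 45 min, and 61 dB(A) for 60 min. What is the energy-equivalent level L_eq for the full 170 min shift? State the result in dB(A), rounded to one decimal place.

Weight each interval's intensity by its duration and average over T = 170 min:
Σ tᵢ·10^(Lᵢ/10) = 60·10^(88/10) + 5·10^(76/10) + 45·10^(75/10) + 60·10^(61/10) = 3.956e+10.
L_eq = 10·log₁₀(3.956e+10/170) = 83.67 dB(A).

83.7 dB(A)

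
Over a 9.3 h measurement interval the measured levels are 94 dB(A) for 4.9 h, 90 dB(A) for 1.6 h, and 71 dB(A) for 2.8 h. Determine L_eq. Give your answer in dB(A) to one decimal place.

91.8 dB(A)

Weight each interval's intensity by its duration and average over T = 9.3 h:
Σ tᵢ·10^(Lᵢ/10) = 4.9·10^(94/10) + 1.6·10^(90/10) + 2.8·10^(71/10) = 1.394e+10.
L_eq = 10·log₁₀(1.394e+10/9.3) = 91.76 dB(A).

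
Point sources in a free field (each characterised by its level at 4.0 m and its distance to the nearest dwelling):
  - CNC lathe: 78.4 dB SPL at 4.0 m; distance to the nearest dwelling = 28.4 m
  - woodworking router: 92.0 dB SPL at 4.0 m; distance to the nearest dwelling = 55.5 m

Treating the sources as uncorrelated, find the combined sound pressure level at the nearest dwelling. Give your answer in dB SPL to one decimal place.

Propagate each source to the receiver with L = L_ref − 20·log₁₀(r/r_ref), then add intensities.
CNC lathe: 78.4 − 20·log₁₀(28.4/4.0) = 78.4 − 17.03 = 61.37 dB SPL.
woodworking router: 92.0 − 20·log₁₀(55.5/4.0) = 92.0 − 22.84 = 69.16 dB SPL.
Σ 10^(L/10) = 9.605e+06 → L_total = 10·log₁₀(9.605e+06) = 69.82 dB SPL.

69.8 dB SPL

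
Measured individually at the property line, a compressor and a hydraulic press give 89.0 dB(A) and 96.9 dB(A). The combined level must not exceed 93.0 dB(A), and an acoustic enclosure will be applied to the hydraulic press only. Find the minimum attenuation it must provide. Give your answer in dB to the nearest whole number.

6 dB

The untreated sources together contribute 10^(89.0/10) = 7.943e+08, i.e. 89.00 dB(A).
The limit corresponds to 10^(93.0/10) = 1.995e+09; subtracting the fixed part leaves 1.201e+09 for the hydraulic press, i.e. 90.80 dB(A).
So the hydraulic press must be reduced from 96.9 to 90.80 dB(A): IL = 6.10 dB.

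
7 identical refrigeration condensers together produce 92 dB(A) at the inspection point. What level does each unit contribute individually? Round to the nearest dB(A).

For N identical incoherent sources L_total = L₁ + 10·log₁₀ N, so L₁ = 92 − 10·log₁₀(7) = 92 − 8.451.

84 dB(A)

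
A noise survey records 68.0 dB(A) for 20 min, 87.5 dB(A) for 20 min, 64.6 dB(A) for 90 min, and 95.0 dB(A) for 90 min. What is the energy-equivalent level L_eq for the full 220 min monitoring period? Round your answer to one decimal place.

91.3 dB(A)

Weight each interval's intensity by its duration and average over T = 220 min:
Σ tᵢ·10^(Lᵢ/10) = 20·10^(68.0/10) + 20·10^(87.5/10) + 90·10^(64.6/10) + 90·10^(95.0/10) = 2.962e+11.
L_eq = 10·log₁₀(2.962e+11/220) = 91.29 dB(A).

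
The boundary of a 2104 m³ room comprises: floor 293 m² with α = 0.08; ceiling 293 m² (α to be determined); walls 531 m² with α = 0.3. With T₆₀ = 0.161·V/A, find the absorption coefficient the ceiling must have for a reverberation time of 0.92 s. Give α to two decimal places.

0.63

A = 0.161·V/T₆₀ = 0.161·2104/0.92 = 368.20 m² sabins.
Absorption from the other surfaces = 293·0.08 + 531·0.3 = 182.74 m², so the ceiling must supply 185.46 m² over 293 m².
α = 185.46/293 = 0.633.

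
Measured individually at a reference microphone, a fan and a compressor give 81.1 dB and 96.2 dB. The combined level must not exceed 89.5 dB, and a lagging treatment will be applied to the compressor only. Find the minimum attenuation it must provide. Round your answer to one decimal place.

Everything except the compressor sums to 10^(81.1/10) = 1.288e+08 in linear terms, 81.10 dB.
To meet 89.5 dB overall, the treated compressor may contribute at most 10^(89.5/10) − 1.288e+08 = 7.624e+08, i.e. 88.82 dB.
So the compressor must be reduced from 96.2 to 88.82 dB: IL = 7.38 dB.

7.4 dB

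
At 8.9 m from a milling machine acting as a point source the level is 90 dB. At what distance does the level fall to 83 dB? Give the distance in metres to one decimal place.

For a point source L₁ − L₂ = 20·log₁₀(r₂/r₁), so r₂ = r₁·10^((L₁−L₂)/20).
r₂ = 8.9·10^((90−83)/20) = 8.9·10^(7.0/20) = 19.92 m.

19.9 m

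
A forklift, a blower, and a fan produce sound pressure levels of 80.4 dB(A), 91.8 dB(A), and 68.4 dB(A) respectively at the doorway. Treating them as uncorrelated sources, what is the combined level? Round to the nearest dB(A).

92 dB(A)

For uncorrelated sources the intensities add, so convert each level to linear form, sum, and take 10·log₁₀ of the total.
Σ 10^(L/10) = 10^(80.4/10) + 10^(91.8/10) + 10^(68.4/10) = 1.630e+09.
L_total = 10·log₁₀(1.630e+09) = 92.12 dB(A).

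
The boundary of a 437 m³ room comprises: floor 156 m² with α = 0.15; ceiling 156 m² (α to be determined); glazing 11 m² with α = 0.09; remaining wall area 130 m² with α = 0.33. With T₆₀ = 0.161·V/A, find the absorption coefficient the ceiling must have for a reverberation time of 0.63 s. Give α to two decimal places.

Required total absorption A = 0.161·437/0.63 = 111.68 m².
Absorption from the other surfaces = 156·0.15 + 11·0.09 + 130·0.33 = 67.29 m², so the ceiling must supply 44.39 m² over 156 m².
α = 44.39/156 = 0.285.

0.28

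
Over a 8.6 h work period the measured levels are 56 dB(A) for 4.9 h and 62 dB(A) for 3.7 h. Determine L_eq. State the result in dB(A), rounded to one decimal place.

Weight each interval's intensity by its duration and average over T = 8.6 h:
Σ tᵢ·10^(Lᵢ/10) = 4.9·10^(56/10) + 3.7·10^(62/10) = 7.815e+06.
L_eq = 10·log₁₀(7.815e+06/8.6) = 59.58 dB(A).

59.6 dB(A)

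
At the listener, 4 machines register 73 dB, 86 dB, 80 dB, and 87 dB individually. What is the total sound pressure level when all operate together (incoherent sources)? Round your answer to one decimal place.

90.1 dB

For uncorrelated sources the intensities add, so convert each level to linear form, sum, and take 10·log₁₀ of the total.
Σ 10^(L/10) = 10^(73/10) + 10^(86/10) + 10^(80/10) + 10^(87/10) = 1.019e+09.
L_total = 10·log₁₀(1.019e+09) = 90.08 dB.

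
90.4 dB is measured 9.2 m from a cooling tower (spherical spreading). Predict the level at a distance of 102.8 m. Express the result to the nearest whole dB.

69 dB

Point-source attenuation: ΔL = 20·log₁₀(r₂/r₁) = 20·log₁₀(102.8/9.2) = 20.964 dB.
L₂ = 90.4 − 20·log₁₀(102.8/9.2) = 90.4 − 20.964 = 69.44 dB.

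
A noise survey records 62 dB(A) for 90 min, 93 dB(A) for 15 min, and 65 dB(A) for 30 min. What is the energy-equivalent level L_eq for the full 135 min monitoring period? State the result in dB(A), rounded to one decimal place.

83.5 dB(A)

The energy average is taken in the linear domain: L_eq = 10·log₁₀[(Σ tᵢ·10^(Lᵢ/10))/T], T = 135 min.
Σ tᵢ·10^(Lᵢ/10) = 90·10^(62/10) + 15·10^(93/10) + 30·10^(65/10) = 3.017e+10.
L_eq = 10·log₁₀(3.017e+10/135) = 83.49 dB(A).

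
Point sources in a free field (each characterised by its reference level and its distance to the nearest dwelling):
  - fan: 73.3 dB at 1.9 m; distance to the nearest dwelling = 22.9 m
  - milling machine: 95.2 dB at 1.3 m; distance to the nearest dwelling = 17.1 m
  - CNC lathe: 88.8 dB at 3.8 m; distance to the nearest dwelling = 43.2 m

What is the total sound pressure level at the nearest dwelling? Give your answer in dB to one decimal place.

74.0 dB

Propagate each source to the receiver with L = L_ref − 20·log₁₀(r/r_ref), then add intensities.
fan: 73.3 − 20·log₁₀(22.9/1.9) = 73.3 − 21.62 = 51.68 dB.
milling machine: 95.2 − 20·log₁₀(17.1/1.3) = 95.2 − 22.38 = 72.82 dB.
CNC lathe: 88.8 − 20·log₁₀(43.2/3.8) = 88.8 − 21.11 = 67.69 dB.
Σ 10^(L/10) = 2.515e+07 → L_total = 10·log₁₀(2.515e+07) = 74.01 dB.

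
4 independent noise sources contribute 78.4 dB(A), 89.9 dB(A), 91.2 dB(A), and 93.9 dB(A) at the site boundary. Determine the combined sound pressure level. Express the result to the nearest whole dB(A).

97 dB(A)

Incoherent sources combine by intensity addition: L_total = 10·log₁₀(Σ 10^(L_i/10)).
Σ 10^(L/10) = 10^(78.4/10) + 10^(89.9/10) + 10^(91.2/10) + 10^(93.9/10) = 4.819e+09.
L_total = 10·log₁₀(4.819e+09) = 96.83 dB(A).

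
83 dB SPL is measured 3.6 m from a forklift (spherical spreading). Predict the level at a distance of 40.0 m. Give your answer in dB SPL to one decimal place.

62.1 dB SPL

Point-source attenuation: ΔL = 20·log₁₀(r₂/r₁) = 20·log₁₀(40.0/3.6) = 20.915 dB.
L₂ = 83 − 20·log₁₀(40.0/3.6) = 83 − 20.915 = 62.08 dB SPL.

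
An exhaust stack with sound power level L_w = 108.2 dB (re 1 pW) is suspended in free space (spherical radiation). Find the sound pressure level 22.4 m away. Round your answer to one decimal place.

70.2 dB

Free-field spherical radiation: L_p = L_w − 10·log₁₀(4π·r²), r = 22.4 m.
4π·r² = 6305 m², 10·log₁₀ of that is 37.997 dB.
L_p = 108.2 − 37.997 = 70.20 dB.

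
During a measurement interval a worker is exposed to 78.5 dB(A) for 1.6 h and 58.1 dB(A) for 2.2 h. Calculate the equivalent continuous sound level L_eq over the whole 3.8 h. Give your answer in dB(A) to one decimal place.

The energy average is taken in the linear domain: L_eq = 10·log₁₀[(Σ tᵢ·10^(Lᵢ/10))/T], T = 3.8 h.
Σ tᵢ·10^(Lᵢ/10) = 1.6·10^(78.5/10) + 2.2·10^(58.1/10) = 1.147e+08.
L_eq = 10·log₁₀(1.147e+08/3.8) = 74.80 dB(A).

74.8 dB(A)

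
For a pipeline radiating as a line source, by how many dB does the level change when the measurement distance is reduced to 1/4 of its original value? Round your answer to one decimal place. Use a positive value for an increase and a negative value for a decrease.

A line source loses 3 dB per doubling of distance; generally ΔL = −10·log₁₀(r₂/r₁).
ΔL = −10·log₁₀(0.25) = +6.02 dB.

+6.0 dB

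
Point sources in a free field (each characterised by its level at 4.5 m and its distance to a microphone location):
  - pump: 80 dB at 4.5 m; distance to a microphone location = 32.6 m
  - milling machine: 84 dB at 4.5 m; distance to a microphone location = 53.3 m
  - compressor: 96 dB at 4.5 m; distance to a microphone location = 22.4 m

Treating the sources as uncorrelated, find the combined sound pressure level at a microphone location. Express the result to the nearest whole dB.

Apply inverse-square spreading to bring every level to the receiver, then sum 10^(L/10).
pump: 80 − 20·log₁₀(32.6/4.5) = 80 − 17.20 = 62.80 dB.
milling machine: 84 − 20·log₁₀(53.3/4.5) = 84 − 21.47 = 62.53 dB.
compressor: 96 − 20·log₁₀(22.4/4.5) = 96 − 13.94 = 82.06 dB.
Σ 10^(L/10) = 1.644e+08 → L_total = 10·log₁₀(1.644e+08) = 82.16 dB.

82 dB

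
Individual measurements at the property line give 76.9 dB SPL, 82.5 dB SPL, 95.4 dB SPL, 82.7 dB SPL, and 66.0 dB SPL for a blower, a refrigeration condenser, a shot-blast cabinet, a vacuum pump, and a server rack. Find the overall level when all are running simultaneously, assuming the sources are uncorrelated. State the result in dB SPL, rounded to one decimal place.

Incoherent sources combine by intensity addition: L_total = 10·log₁₀(Σ 10^(L_i/10)).
Σ 10^(L/10) = 10^(76.9/10) + 10^(82.5/10) + 10^(95.4/10) + 10^(82.7/10) + 10^(66.0/10) = 3.884e+09.
L_total = 10·log₁₀(3.884e+09) = 95.89 dB SPL.

95.9 dB SPL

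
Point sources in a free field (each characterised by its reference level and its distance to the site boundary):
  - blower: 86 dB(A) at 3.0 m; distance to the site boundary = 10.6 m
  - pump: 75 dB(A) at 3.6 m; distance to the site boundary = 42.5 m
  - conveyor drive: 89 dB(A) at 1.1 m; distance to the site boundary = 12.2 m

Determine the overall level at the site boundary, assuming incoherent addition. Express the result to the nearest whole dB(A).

76 dB(A)

Propagate each source to the receiver with L = L_ref − 20·log₁₀(r/r_ref), then add intensities.
blower: 86 − 20·log₁₀(10.6/3.0) = 86 − 10.96 = 75.04 dB(A).
pump: 75 − 20·log₁₀(42.5/3.6) = 75 − 21.44 = 53.56 dB(A).
conveyor drive: 89 − 20·log₁₀(12.2/1.1) = 89 − 20.90 = 68.10 dB(A).
Σ 10^(L/10) = 3.857e+07 → L_total = 10·log₁₀(3.857e+07) = 75.86 dB(A).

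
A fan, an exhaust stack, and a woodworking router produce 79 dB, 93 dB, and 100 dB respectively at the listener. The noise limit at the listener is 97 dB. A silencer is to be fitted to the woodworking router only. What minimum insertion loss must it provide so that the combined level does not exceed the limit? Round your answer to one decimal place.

5.3 dB

Everything except the woodworking router sums to 10^(79/10) + 10^(93/10) = 2.075e+09 in linear terms, 93.17 dB.
The limit corresponds to 10^(97/10) = 5.012e+09; subtracting the fixed part leaves 2.937e+09 for the woodworking router, i.e. 94.68 dB.
So the woodworking router must be reduced from 100 to 94.68 dB: IL = 5.32 dB.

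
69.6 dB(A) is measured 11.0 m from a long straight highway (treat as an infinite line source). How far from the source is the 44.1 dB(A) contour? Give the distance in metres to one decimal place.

3902.9 m

For a line source L₁ − L₂ = 10·log₁₀(r₂/r₁), so r₂ = r₁·10^((L₁−L₂)/10).
r₂ = 11.0·10^((69.6−44.1)/10) = 11.0·10^(25.5/10) = 3902.95 m.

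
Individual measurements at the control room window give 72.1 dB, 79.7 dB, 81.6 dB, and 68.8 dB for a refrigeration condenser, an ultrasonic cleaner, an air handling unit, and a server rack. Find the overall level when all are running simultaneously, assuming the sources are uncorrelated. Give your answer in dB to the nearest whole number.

84 dB

Incoherent sources combine by intensity addition: L_total = 10·log₁₀(Σ 10^(L_i/10)).
Σ 10^(L/10) = 10^(72.1/10) + 10^(79.7/10) + 10^(81.6/10) + 10^(68.8/10) = 2.617e+08.
L_total = 10·log₁₀(2.617e+08) = 84.18 dB.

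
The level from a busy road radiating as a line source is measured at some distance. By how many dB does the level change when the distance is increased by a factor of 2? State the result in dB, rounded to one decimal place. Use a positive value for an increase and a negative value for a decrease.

-3.0 dB

Line-source spreading: ΔL = −10·log₁₀(r₂/r₁).
ΔL = −10·log₁₀(2) = -3.01 dB.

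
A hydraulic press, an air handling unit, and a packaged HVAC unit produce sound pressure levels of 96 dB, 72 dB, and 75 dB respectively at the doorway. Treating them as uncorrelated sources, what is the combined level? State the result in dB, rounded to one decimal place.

For uncorrelated sources the intensities add, so convert each level to linear form, sum, and take 10·log₁₀ of the total.
Σ 10^(L/10) = 10^(96/10) + 10^(72/10) + 10^(75/10) = 4.029e+09.
L_total = 10·log₁₀(4.029e+09) = 96.05 dB.

96.1 dB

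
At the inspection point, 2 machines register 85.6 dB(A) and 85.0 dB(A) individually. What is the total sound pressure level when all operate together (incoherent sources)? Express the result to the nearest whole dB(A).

88 dB(A)

Incoherent sources combine by intensity addition: L_total = 10·log₁₀(Σ 10^(L_i/10)).
Σ 10^(L/10) = 10^(85.6/10) + 10^(85.0/10) = 6.793e+08.
L_total = 10·log₁₀(6.793e+08) = 88.32 dB(A).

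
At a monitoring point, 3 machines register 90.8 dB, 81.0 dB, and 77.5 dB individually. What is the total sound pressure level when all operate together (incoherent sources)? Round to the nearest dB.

91 dB

Incoherent sources combine by intensity addition: L_total = 10·log₁₀(Σ 10^(L_i/10)).
Σ 10^(L/10) = 10^(90.8/10) + 10^(81.0/10) + 10^(77.5/10) = 1.384e+09.
L_total = 10·log₁₀(1.384e+09) = 91.41 dB.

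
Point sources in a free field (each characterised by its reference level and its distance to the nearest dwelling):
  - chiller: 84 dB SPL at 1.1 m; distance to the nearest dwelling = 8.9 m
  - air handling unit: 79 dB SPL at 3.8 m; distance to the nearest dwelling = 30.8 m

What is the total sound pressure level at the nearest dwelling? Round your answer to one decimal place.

First find each source's level at the receiver (point-source: −20·log₁₀(r/r_ref)), then combine on an intensity basis.
chiller: 84 − 20·log₁₀(8.9/1.1) = 84 − 18.16 = 65.84 dB SPL.
air handling unit: 79 − 20·log₁₀(30.8/3.8) = 79 − 18.18 = 60.82 dB SPL.
Σ 10^(L/10) = 5.046e+06 → L_total = 10·log₁₀(5.046e+06) = 67.03 dB SPL.

67.0 dB SPL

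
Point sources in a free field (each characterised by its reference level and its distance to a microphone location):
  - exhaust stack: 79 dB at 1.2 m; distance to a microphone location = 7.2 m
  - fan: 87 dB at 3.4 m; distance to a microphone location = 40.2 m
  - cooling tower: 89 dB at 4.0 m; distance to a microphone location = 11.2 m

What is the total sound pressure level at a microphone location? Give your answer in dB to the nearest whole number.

First find each source's level at the receiver (point-source: −20·log₁₀(r/r_ref)), then combine on an intensity basis.
exhaust stack: 79 − 20·log₁₀(7.2/1.2) = 79 − 15.56 = 63.44 dB.
fan: 87 − 20·log₁₀(40.2/3.4) = 87 − 21.45 = 65.55 dB.
cooling tower: 89 − 20·log₁₀(11.2/4.0) = 89 − 8.94 = 80.06 dB.
Σ 10^(L/10) = 1.071e+08 → L_total = 10·log₁₀(1.071e+08) = 80.30 dB.

80 dB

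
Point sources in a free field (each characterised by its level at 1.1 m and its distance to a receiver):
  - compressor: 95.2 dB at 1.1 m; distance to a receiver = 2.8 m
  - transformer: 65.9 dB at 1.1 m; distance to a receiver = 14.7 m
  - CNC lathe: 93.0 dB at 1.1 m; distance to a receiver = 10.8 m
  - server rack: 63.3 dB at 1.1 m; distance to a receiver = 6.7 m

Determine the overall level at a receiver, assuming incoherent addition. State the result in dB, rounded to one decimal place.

First find each source's level at the receiver (point-source: −20·log₁₀(r/r_ref)), then combine on an intensity basis.
compressor: 95.2 − 20·log₁₀(2.8/1.1) = 95.2 − 8.12 = 87.08 dB.
transformer: 65.9 − 20·log₁₀(14.7/1.1) = 65.9 − 22.52 = 43.38 dB.
CNC lathe: 93.0 − 20·log₁₀(10.8/1.1) = 93.0 − 19.84 = 73.16 dB.
server rack: 63.3 − 20·log₁₀(6.7/1.1) = 63.3 − 15.69 = 47.61 dB.
Σ 10^(L/10) = 5.318e+08 → L_total = 10·log₁₀(5.318e+08) = 87.26 dB.

87.3 dB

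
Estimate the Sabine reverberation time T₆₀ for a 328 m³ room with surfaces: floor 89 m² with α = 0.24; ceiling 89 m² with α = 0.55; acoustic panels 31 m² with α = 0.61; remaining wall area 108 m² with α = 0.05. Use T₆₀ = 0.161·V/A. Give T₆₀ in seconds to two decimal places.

0.56 s

Summing Sᵢαᵢ: 89·0.24 + 89·0.55 + 31·0.61 + 108·0.05 = 94.62 m².
T₆₀ = 0.161·V/A = 0.161·328/94.62 = 0.558 s.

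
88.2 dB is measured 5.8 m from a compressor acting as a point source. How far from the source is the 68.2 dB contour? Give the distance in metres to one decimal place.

58.0 m

For a point source L₁ − L₂ = 20·log₁₀(r₂/r₁), so r₂ = r₁·10^((L₁−L₂)/20).
r₂ = 5.8·10^((88.2−68.2)/20) = 5.8·10^(20.0/20) = 58.00 m.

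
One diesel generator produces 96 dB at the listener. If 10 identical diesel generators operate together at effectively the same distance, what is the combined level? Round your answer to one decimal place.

L_total = L₁ + 10·log₁₀ N for N identical incoherent sources.
L_total = 96 + 10·log₁₀(10) = 96 + 10.000 = 106.00 dB.

106.0 dB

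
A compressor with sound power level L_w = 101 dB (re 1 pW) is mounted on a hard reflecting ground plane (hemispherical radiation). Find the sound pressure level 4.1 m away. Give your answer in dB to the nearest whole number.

81 dB

The power spreads over a hemisphere of area 2π·r², so L_p = L_w − 10·log₁₀(2π·r²).
2π·r² = 105.6 m², 10·log₁₀ of that is 20.237 dB.
L_p = 101 − 20.237 = 80.76 dB.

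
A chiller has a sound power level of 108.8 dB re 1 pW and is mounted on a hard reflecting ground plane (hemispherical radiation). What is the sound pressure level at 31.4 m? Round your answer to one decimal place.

70.9 dB

Free-field hemispherical radiation: L_p = L_w − 10·log₁₀(2π·r²), r = 31.4 m.
2π·r² = 6195 m², 10·log₁₀ of that is 37.920 dB.
L_p = 108.8 − 37.920 = 70.88 dB.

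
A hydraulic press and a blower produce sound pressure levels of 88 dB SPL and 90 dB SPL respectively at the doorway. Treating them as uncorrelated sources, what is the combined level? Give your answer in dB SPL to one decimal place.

92.1 dB SPL

Incoherent sources combine by intensity addition: L_total = 10·log₁₀(Σ 10^(L_i/10)).
Σ 10^(L/10) = 10^(88/10) + 10^(90/10) = 1.631e+09.
L_total = 10·log₁₀(1.631e+09) = 92.12 dB SPL.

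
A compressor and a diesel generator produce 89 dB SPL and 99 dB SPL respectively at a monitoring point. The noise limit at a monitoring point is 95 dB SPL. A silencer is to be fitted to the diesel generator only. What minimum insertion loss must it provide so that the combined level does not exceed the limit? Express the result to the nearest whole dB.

Fixed contribution from the other source: Σ 10^(L/10) = 10^(89/10) = 7.943e+08 (89.00 dB SPL).
To meet 95 dB SPL overall, the treated diesel generator may contribute at most 10^(95/10) − 7.943e+08 = 2.368e+09, i.e. 93.74 dB SPL.
Required insertion loss = 99 − 93.74 = 5.26 dB.

5 dB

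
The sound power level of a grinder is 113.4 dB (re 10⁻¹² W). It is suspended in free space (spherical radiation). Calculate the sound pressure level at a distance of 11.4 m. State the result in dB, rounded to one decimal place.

81.3 dB

The power spreads over a sphere of area 4π·r², so L_p = L_w − 10·log₁₀(4π·r²).
4π·r² = 1633 m², 10·log₁₀ of that is 32.130 dB.
L_p = 113.4 − 32.130 = 81.27 dB.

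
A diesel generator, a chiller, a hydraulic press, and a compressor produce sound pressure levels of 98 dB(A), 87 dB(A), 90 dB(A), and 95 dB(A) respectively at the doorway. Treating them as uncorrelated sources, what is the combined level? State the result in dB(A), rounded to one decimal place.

100.4 dB(A)

Incoherent sources combine by intensity addition: L_total = 10·log₁₀(Σ 10^(L_i/10)).
Σ 10^(L/10) = 10^(98/10) + 10^(87/10) + 10^(90/10) + 10^(95/10) = 1.097e+10.
L_total = 10·log₁₀(1.097e+10) = 100.40 dB(A).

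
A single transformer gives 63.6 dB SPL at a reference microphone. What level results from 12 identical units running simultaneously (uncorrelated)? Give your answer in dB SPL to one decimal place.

74.4 dB SPL

L_total = L₁ + 10·log₁₀ N for N identical incoherent sources.
L_total = 63.6 + 10·log₁₀(12) = 63.6 + 10.792 = 74.39 dB SPL.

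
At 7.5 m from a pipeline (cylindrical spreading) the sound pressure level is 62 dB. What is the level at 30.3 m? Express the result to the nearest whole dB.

Line-source attenuation: ΔL = 10·log₁₀(r₂/r₁) = 10·log₁₀(30.3/7.5) = 6.064 dB.
L₂ = 62 − 10·log₁₀(30.3/7.5) = 62 − 6.064 = 55.94 dB.

56 dB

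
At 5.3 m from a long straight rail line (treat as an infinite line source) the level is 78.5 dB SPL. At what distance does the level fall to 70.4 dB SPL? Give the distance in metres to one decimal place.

For a line source L₁ − L₂ = 10·log₁₀(r₂/r₁), so r₂ = r₁·10^((L₁−L₂)/10).
r₂ = 5.3·10^((78.5−70.4)/10) = 5.3·10^(8.1/10) = 34.22 m.

34.2 m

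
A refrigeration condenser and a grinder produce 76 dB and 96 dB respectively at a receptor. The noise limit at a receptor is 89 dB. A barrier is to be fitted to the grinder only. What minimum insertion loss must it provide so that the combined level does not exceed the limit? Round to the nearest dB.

7 dB

Fixed contribution from the other source: Σ 10^(L/10) = 10^(76/10) = 3.981e+07 (76.00 dB).
To meet 89 dB overall, the treated grinder may contribute at most 10^(89/10) − 3.981e+07 = 7.545e+08, i.e. 88.78 dB.
So the grinder must be reduced from 96 to 88.78 dB: IL = 7.22 dB.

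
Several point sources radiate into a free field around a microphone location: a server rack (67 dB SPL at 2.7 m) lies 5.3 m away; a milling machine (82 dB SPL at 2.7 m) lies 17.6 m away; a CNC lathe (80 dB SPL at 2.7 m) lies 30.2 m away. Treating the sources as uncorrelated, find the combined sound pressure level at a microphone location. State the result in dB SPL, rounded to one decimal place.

Propagate each source to the receiver with L = L_ref − 20·log₁₀(r/r_ref), then add intensities.
server rack: 67 − 20·log₁₀(5.3/2.7) = 67 − 5.86 = 61.14 dB SPL.
milling machine: 82 − 20·log₁₀(17.6/2.7) = 82 − 16.28 = 65.72 dB SPL.
CNC lathe: 80 − 20·log₁₀(30.2/2.7) = 80 − 20.97 = 59.03 dB SPL.
Σ 10^(L/10) = 5.830e+06 → L_total = 10·log₁₀(5.830e+06) = 67.66 dB SPL.

67.7 dB SPL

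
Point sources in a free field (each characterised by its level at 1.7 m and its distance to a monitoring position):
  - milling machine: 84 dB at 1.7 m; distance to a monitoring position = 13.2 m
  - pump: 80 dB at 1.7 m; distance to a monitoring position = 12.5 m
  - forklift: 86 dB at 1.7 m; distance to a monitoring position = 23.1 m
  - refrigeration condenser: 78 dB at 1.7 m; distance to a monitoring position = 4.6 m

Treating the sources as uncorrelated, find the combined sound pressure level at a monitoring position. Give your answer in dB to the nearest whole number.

First find each source's level at the receiver (point-source: −20·log₁₀(r/r_ref)), then combine on an intensity basis.
milling machine: 84 − 20·log₁₀(13.2/1.7) = 84 − 17.80 = 66.20 dB.
pump: 80 − 20·log₁₀(12.5/1.7) = 80 − 17.33 = 62.67 dB.
forklift: 86 − 20·log₁₀(23.1/1.7) = 86 − 22.66 = 63.34 dB.
refrigeration condenser: 78 − 20·log₁₀(4.6/1.7) = 78 − 8.65 = 69.35 dB.
Σ 10^(L/10) = 1.679e+07 → L_total = 10·log₁₀(1.679e+07) = 72.25 dB.

72 dB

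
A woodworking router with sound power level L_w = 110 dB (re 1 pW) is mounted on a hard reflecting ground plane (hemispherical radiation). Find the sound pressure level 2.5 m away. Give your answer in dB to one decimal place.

L_p = L_w − 10·log₁₀(2π·r²) with r = 2.5 m.
2π·r² = 39.27 m², 10·log₁₀ of that is 15.941 dB.
L_p = 110 − 15.941 = 94.06 dB.

94.1 dB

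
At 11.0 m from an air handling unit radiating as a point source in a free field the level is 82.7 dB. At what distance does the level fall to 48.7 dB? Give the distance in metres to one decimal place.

The 34.0 dB drop corresponds to a distance ratio of 10^(34.0/20) for a point source.
r₂ = 11.0·10^((82.7−48.7)/20) = 11.0·10^(34.0/20) = 551.31 m.

551.3 m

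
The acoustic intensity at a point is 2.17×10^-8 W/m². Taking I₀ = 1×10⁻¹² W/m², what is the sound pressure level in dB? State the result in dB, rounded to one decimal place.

L = 10·log₁₀(I/I₀) = 10·log₁₀(2.17×10^-8/10⁻¹²) = 10·log₁₀(2.17×10^4).
L = 10·(0.3365 + 4) = 43.36 dB.

43.4 dB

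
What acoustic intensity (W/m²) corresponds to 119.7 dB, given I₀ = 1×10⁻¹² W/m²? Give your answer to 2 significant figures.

I/I₀ = 10^(119.7/10) = 9.333e+11, so I = 9.333e+11 × 10⁻¹² W/m².

0.93 W/m²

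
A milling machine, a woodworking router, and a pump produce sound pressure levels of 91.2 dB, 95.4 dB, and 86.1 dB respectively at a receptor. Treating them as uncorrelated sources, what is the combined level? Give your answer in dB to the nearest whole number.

Incoherent sources combine by intensity addition: L_total = 10·log₁₀(Σ 10^(L_i/10)).
Σ 10^(L/10) = 10^(91.2/10) + 10^(95.4/10) + 10^(86.1/10) = 5.193e+09.
L_total = 10·log₁₀(5.193e+09) = 97.15 dB.

97 dB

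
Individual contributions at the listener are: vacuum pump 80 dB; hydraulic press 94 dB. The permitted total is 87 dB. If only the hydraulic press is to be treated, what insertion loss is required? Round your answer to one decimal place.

Everything except the hydraulic press sums to 10^(80/10) = 1.000e+08 in linear terms, 80.00 dB.
To meet 87 dB overall, the treated hydraulic press may contribute at most 10^(87/10) − 1.000e+08 = 4.012e+08, i.e. 86.03 dB.
Required insertion loss = 94 − 86.03 = 7.97 dB.

8.0 dB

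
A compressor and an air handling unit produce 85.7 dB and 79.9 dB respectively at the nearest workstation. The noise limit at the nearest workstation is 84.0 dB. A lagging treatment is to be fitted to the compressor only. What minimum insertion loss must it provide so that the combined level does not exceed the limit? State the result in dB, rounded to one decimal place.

3.8 dB

The untreated sources together contribute 10^(79.9/10) = 9.772e+07, i.e. 79.90 dB.
The limit corresponds to 10^(84.0/10) = 2.512e+08; subtracting the fixed part leaves 1.535e+08 for the compressor, i.e. 81.86 dB.
So the compressor must be reduced from 85.7 to 81.86 dB: IL = 3.84 dB.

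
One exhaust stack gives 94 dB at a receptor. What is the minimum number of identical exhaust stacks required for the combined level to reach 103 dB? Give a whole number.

8

Need L₁ + 10·log₁₀ N ≥ 103, i.e. log₁₀ N ≥ 0.90.
N ≥ 10^(9.0/10) = 7.943, so N = 8.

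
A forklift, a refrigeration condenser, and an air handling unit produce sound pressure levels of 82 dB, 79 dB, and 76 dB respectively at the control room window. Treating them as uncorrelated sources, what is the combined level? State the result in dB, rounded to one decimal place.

84.4 dB

Incoherent sources combine by intensity addition: L_total = 10·log₁₀(Σ 10^(L_i/10)).
Σ 10^(L/10) = 10^(82/10) + 10^(79/10) + 10^(76/10) = 2.777e+08.
L_total = 10·log₁₀(2.777e+08) = 84.44 dB.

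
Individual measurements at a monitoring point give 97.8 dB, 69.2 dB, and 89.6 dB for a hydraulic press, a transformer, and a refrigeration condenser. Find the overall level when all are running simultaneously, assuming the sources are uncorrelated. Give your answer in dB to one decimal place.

Incoherent sources combine by intensity addition: L_total = 10·log₁₀(Σ 10^(L_i/10)).
Σ 10^(L/10) = 10^(97.8/10) + 10^(69.2/10) + 10^(89.6/10) = 6.946e+09.
L_total = 10·log₁₀(6.946e+09) = 98.42 dB.

98.4 dB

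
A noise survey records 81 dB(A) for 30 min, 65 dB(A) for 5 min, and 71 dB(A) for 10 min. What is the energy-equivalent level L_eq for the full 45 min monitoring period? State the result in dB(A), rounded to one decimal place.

79.4 dB(A)

Weight each interval's intensity by its duration and average over T = 45 min:
Σ tᵢ·10^(Lᵢ/10) = 30·10^(81/10) + 5·10^(65/10) + 10·10^(71/10) = 3.918e+09.
L_eq = 10·log₁₀(3.918e+09/45) = 79.40 dB(A).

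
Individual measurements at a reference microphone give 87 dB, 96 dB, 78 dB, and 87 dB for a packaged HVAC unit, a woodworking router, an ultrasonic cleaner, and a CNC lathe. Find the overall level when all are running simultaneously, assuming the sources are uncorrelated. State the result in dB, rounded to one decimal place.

97.0 dB

Incoherent sources combine by intensity addition: L_total = 10·log₁₀(Σ 10^(L_i/10)).
Σ 10^(L/10) = 10^(87/10) + 10^(96/10) + 10^(78/10) + 10^(87/10) = 5.047e+09.
L_total = 10·log₁₀(5.047e+09) = 97.03 dB.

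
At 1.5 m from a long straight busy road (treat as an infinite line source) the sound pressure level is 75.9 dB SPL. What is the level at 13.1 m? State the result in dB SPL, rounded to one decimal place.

For a line source, L₂ = L₁ − 10·log₁₀(r₂/r₁).
L₂ = 75.9 − 10·log₁₀(13.1/1.5) = 75.9 − 9.412 = 66.49 dB SPL.

66.5 dB SPL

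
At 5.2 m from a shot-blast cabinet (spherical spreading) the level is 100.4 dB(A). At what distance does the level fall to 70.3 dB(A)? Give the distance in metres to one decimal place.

166.3 m

For a point source L₁ − L₂ = 20·log₁₀(r₂/r₁), so r₂ = r₁·10^((L₁−L₂)/20).
r₂ = 5.2·10^((100.4−70.3)/20) = 5.2·10^(30.1/20) = 166.34 m.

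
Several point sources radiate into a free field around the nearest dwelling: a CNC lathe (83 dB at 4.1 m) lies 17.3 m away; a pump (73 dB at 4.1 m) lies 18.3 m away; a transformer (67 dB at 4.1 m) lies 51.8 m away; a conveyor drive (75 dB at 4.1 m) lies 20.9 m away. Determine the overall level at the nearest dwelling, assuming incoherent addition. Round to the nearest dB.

71 dB

First find each source's level at the receiver (point-source: −20·log₁₀(r/r_ref)), then combine on an intensity basis.
CNC lathe: 83 − 20·log₁₀(17.3/4.1) = 83 − 12.51 = 70.49 dB.
pump: 73 − 20·log₁₀(18.3/4.1) = 73 − 12.99 = 60.01 dB.
transformer: 67 − 20·log₁₀(51.8/4.1) = 67 − 22.03 = 44.97 dB.
conveyor drive: 75 − 20·log₁₀(20.9/4.1) = 75 − 14.15 = 60.85 dB.
Σ 10^(L/10) = 1.346e+07 → L_total = 10·log₁₀(1.346e+07) = 71.29 dB.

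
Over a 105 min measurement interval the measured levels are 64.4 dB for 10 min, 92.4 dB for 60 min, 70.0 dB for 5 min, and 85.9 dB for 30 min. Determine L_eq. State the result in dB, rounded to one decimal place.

Weight each interval's intensity by its duration and average over T = 105 min:
Σ tᵢ·10^(Lᵢ/10) = 10·10^(64.4/10) + 60·10^(92.4/10) + 5·10^(70.0/10) + 30·10^(85.9/10) = 1.160e+11.
L_eq = 10·log₁₀(1.160e+11/105) = 90.43 dB.

90.4 dB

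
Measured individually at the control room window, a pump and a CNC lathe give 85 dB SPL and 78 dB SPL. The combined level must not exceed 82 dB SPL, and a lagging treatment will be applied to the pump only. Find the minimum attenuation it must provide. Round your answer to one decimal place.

Everything except the pump sums to 10^(78/10) = 6.310e+07 in linear terms, 78.00 dB SPL.
The limit corresponds to 10^(82/10) = 1.585e+08; subtracting the fixed part leaves 9.539e+07 for the pump, i.e. 79.80 dB SPL.
So the pump must be reduced from 85 to 79.80 dB SPL: IL = 5.20 dB.

5.2 dB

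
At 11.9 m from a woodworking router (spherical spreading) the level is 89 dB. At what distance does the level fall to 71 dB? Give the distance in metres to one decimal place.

94.5 m

For a point source L₁ − L₂ = 20·log₁₀(r₂/r₁), so r₂ = r₁·10^((L₁−L₂)/20).
r₂ = 11.9·10^((89−71)/20) = 11.9·10^(18.0/20) = 94.53 m.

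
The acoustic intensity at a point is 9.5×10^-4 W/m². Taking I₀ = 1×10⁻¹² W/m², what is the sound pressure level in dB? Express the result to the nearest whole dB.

L = 10·log₁₀(I/I₀) = 10·log₁₀(9.5×10^-4/10⁻¹²) = 10·log₁₀(9.5×10^8).
L = 10·(0.9777 + 8) = 89.78 dB.

90 dB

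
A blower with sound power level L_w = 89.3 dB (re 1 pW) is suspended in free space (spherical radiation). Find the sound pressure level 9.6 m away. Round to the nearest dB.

59 dB

L_p = L_w − 10·log₁₀(4π·r²) with r = 9.6 m.
4π·r² = 1158 m², 10·log₁₀ of that is 30.638 dB.
L_p = 89.3 − 30.638 = 58.66 dB.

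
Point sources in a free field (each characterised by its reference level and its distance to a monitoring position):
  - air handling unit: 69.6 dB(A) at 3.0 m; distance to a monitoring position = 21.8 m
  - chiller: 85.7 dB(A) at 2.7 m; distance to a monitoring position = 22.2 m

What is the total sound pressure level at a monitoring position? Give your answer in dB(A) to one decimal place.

Apply inverse-square spreading to bring every level to the receiver, then sum 10^(L/10).
air handling unit: 69.6 − 20·log₁₀(21.8/3.0) = 69.6 − 17.23 = 52.37 dB(A).
chiller: 85.7 − 20·log₁₀(22.2/2.7) = 85.7 − 18.30 = 67.40 dB(A).
Σ 10^(L/10) = 5.668e+06 → L_total = 10·log₁₀(5.668e+06) = 67.53 dB(A).

67.5 dB(A)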